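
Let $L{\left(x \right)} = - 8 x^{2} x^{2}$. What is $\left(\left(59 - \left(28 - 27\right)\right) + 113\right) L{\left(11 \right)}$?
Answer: $-20028888$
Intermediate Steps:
$L{\left(x \right)} = - 8 x^{4}$
$\left(\left(59 - \left(28 - 27\right)\right) + 113\right) L{\left(11 \right)} = \left(\left(59 - \left(28 - 27\right)\right) + 113\right) \left(- 8 \cdot 11^{4}\right) = \left(\left(59 - 1\right) + 113\right) \left(\left(-8\right) 14641\right) = \left(\left(59 - 1\right) + 113\right) \left(-117128\right) = \left(58 + 113\right) \left(-117128\right) = 171 \left(-117128\right) = -20028888$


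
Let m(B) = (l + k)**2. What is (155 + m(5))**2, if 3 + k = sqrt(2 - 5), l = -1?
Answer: 28032 - 2688*I*sqrt(3) ≈ 28032.0 - 4655.8*I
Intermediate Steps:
k = -3 + I*sqrt(3) (k = -3 + sqrt(2 - 5) = -3 + sqrt(-3) = -3 + I*sqrt(3) ≈ -3.0 + 1.732*I)
m(B) = (-4 + I*sqrt(3))**2 (m(B) = (-1 + (-3 + I*sqrt(3)))**2 = (-4 + I*sqrt(3))**2)
(155 + m(5))**2 = (155 + (4 - I*sqrt(3))**2)**2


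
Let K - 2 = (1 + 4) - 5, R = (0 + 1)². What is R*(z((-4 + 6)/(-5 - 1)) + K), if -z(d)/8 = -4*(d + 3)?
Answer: 262/3 ≈ 87.333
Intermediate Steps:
z(d) = 96 + 32*d (z(d) = -(-32)*(d + 3) = -(-32)*(3 + d) = -8*(-12 - 4*d) = 96 + 32*d)
R = 1 (R = 1² = 1)
K = 2 (K = 2 + ((1 + 4) - 5) = 2 + (5 - 5) = 2 + 0 = 2)
R*(z((-4 + 6)/(-5 - 1)) + K) = 1*((96 + 32*((-4 + 6)/(-5 - 1))) + 2) = 1*((96 + 32*(2/(-6))) + 2) = 1*((96 + 32*(2*(-⅙))) + 2) = 1*((96 + 32*(-⅓)) + 2) = 1*((96 - 32/3) + 2) = 1*(256/3 + 2) = 1*(262/3) = 262/3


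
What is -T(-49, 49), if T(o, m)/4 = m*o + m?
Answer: 9408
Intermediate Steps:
T(o, m) = 4*m + 4*m*o (T(o, m) = 4*(m*o + m) = 4*(m + m*o) = 4*m + 4*m*o)
-T(-49, 49) = -4*49*(1 - 49) = -4*49*(-48) = -1*(-9408) = 9408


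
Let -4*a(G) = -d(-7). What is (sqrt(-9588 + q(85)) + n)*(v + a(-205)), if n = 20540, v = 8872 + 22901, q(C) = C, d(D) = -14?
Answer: 652545530 + 63539*I*sqrt(9503)/2 ≈ 6.5255e+8 + 3.097e+6*I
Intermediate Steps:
a(G) = -7/2 (a(G) = -(-1)*(-14)/4 = -1/4*14 = -7/2)
v = 31773
(sqrt(-9588 + q(85)) + n)*(v + a(-205)) = (sqrt(-9588 + 85) + 20540)*(31773 - 7/2) = (sqrt(-9503) + 20540)*(63539/2) = (I*sqrt(9503) + 20540)*(63539/2) = (20540 + I*sqrt(9503))*(63539/2) = 652545530 + 63539*I*sqrt(9503)/2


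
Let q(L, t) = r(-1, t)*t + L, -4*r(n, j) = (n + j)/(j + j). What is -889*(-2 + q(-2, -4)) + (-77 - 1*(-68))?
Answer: 23931/8 ≈ 2991.4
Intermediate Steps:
r(n, j) = -(j + n)/(8*j) (r(n, j) = -(n + j)/(4*(j + j)) = -(j + n)/(4*(2*j)) = -(j + n)*1/(2*j)/4 = -(j + n)/(8*j))
q(L, t) = ⅛ + L - t/8 (q(L, t) = ((-t - 1*(-1))/(8*t))*t + L = ((-t + 1)/(8*t))*t + L = ((1 - t)/(8*t))*t + L = (⅛ - t/8) + L = ⅛ + L - t/8)
-889*(-2 + q(-2, -4)) + (-77 - 1*(-68)) = -889*(-2 + (⅛ - 2 - ⅛*(-4))) + (-77 - 1*(-68)) = -889*(-2 + (⅛ - 2 + ½)) + (-77 + 68) = -889*(-2 - 11/8) - 9 = -889*(-27)/8 - 9 = -127*(-189/8) - 9 = 24003/8 - 9 = 23931/8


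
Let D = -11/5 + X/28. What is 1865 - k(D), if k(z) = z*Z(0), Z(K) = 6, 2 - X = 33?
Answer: 131939/70 ≈ 1884.8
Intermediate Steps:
X = -31 (X = 2 - 1*33 = 2 - 33 = -31)
D = -463/140 (D = -11/5 - 31/28 = -463/140 ≈ -3.3071)
k(z) = 6*z (k(z) = z*6 = 6*z)
1865 - k(D) = 1865 - 6*(-463)/140 = 1865 - 1*(-1389/70) = 1865 + 1389/70 = 131939/70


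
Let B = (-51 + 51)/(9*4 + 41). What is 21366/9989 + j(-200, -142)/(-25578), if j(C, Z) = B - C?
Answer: 38892982/18249903 ≈ 2.1311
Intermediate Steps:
B = 0 (B = 0/(36 + 41) = 0/77 = 0*(1/77) = 0)
j(C, Z) = -C (j(C, Z) = 0 - C = -C)
21366/9989 + j(-200, -142)/(-25578) = 21366/9989 - 1*(-200)/(-25578) = 21366*(1/9989) + 200*(-1/25578) = 21366/9989 - 100/12789 = 38892982/18249903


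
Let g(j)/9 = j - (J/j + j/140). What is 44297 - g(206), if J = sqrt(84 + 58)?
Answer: 2971937/70 + 9*sqrt(142)/206 ≈ 42457.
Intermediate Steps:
J = sqrt(142) ≈ 11.916
g(j) = 1251*j/140 - 9*sqrt(142)/j (g(j) = 9*(j - (sqrt(142)/j + j/140)) = 9*(j - (j/140 + sqrt(142)/j)) = 9*(j + (-j/140 - sqrt(142)/j)) = 9*(139*j/140 - sqrt(142)/j) = 1251*j/140 - 9*sqrt(142)/j)
44297 - g(206) = 44297 - ((1251/140)*206 - 9*sqrt(142)/206) = 44297 - (128853/70 - 9*sqrt(142)*1/206) = 44297 - (128853/70 - 9*sqrt(142)/206) = 44297 + (-128853/70 + 9*sqrt(142)/206) = 2971937/70 + 9*sqrt(142)/206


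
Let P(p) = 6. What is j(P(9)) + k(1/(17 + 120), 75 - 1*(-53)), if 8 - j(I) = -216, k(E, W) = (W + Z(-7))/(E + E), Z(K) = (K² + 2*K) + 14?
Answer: 24697/2 ≈ 12349.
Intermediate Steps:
Z(K) = 14 + K² + 2*K
k(E, W) = (49 + W)/(2*E) (k(E, W) = (W + (14 + (-7)² + 2*(-7)))/(E + E) = (W + (14 + 49 - 14))/((2*E)) = (W + 49)*(1/(2*E)) = (49 + W)*(1/(2*E)) = (49 + W)/(2*E))
j(I) = 224 (j(I) = 8 - 1*(-216) = 8 + 216 = 224)
j(P(9)) + k(1/(17 + 120), 75 - 1*(-53)) = 224 + (49 + (75 - 1*(-53)))/(2*(1/(17 + 120))) = 224 + (49 + (75 + 53))/(2*(1/137)) = 224 + (49 + 128)/(2*(1/137)) = 224 + (½)*137*177 = 224 + 24249/2 = 24697/2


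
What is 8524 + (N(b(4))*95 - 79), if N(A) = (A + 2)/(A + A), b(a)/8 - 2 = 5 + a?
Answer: 747435/88 ≈ 8493.6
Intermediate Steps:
b(a) = 56 + 8*a (b(a) = 16 + 8*(5 + a) = 16 + (40 + 8*a) = 56 + 8*a)
N(A) = (2 + A)/(2*A) (N(A) = (2 + A)/((2*A)) = (2 + A)*(1/(2*A)) = (2 + A)/(2*A))
8524 + (N(b(4))*95 - 79) = 8524 + (((2 + (56 + 8*4))/(2*(56 + 8*4)))*95 - 79) = 8524 + (((2 + (56 + 32))/(2*(56 + 32)))*95 - 79) = 8524 + (((½)*(2 + 88)/88)*95 - 79) = 8524 + (((½)*(1/88)*90)*95 - 79) = 8524 + ((45/88)*95 - 79) = 8524 + (4275/88 - 79) = 8524 - 2677/88 = 747435/88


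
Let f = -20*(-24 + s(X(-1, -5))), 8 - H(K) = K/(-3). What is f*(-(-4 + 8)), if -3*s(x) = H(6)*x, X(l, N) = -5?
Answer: -1760/3 ≈ -586.67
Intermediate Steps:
H(K) = 8 + K/3 (H(K) = 8 - K/(-3) = 8 - K*(-1)/3 = 8 - (-1)*K/3 = 8 + K/3)
s(x) = -10*x/3 (s(x) = -(8 + (⅓)*6)*x/3 = -(8 + 2)*x/3 = -10*x/3)
f = 440/3 (f = -20*(-24 - 10/3*(-5)) = -20*(-24 + 50/3) = -20*(-22/3) = 440/3 ≈ 146.67)
f*(-(-4 + 8)) = 440*(-(-4 + 8))/3 = 440*(-1*4)/3 = (440/3)*(-4) = -1760/3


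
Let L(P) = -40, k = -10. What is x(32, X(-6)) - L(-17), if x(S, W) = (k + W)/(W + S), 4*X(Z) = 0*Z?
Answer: 635/16 ≈ 39.688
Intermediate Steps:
X(Z) = 0 (X(Z) = (0*Z)/4 = (1/4)*0 = 0)
x(S, W) = (-10 + W)/(S + W) (x(S, W) = (-10 + W)/(W + S) = (-10 + W)/(S + W))
x(32, X(-6)) - L(-17) = (-10 + 0)/(32 + 0) - 1*(-40) = -10/32 + 40 = (1/32)*(-10) + 40 = -5/16 + 40 = 635/16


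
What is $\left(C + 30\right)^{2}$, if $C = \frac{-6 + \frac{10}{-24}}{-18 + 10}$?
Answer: $\frac{8743849}{9216} \approx 948.77$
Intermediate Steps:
$C = \frac{77}{96}$ ($C = \frac{-6 + 10 \left(- \frac{1}{24}\right)}{-8} = \left(-6 - \frac{5}{12}\right) \left(- \frac{1}{8}\right) = \left(- \frac{77}{12}\right) \left(- \frac{1}{8}\right) = \frac{77}{96} \approx 0.80208$)
$\left(C + 30\right)^{2} = \left(\frac{77}{96} + 30\right)^{2} = \left(\frac{2957}{96}\right)^{2} = \frac{8743849}{9216}$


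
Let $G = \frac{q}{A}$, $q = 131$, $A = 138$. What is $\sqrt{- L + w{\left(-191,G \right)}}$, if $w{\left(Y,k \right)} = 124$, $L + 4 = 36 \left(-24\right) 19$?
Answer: $4 \sqrt{1034} \approx 128.62$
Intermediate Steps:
$G = \frac{131}{138} \approx 0.94928$
$L = -16420$ ($L = -4 + 36 \left(-24\right) 19 = -4 - 16416 = -16420$)
$\sqrt{- L + w{\left(-191,G \right)}} = \sqrt{\left(-1\right) \left(-16420\right) + 124} = \sqrt{16420 + 124} = \sqrt{16544} = 4 \sqrt{1034}$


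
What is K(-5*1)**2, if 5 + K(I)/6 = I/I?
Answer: 576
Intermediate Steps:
K(I) = -24 (K(I) = -30 + 6*(I/I) = -30 + 6*1 = -30 + 6 = -24)
K(-5*1)**2 = (-24)**2 = 576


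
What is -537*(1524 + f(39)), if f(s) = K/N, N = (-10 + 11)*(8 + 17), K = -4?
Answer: -20457552/25 ≈ -8.1830e+5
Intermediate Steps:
N = 25 (N = 1*25 = 25)
f(s) = -4/25
-537*(1524 + f(39)) = -537*(1524 - 4/25) = -537*38096/25 = -20457552/25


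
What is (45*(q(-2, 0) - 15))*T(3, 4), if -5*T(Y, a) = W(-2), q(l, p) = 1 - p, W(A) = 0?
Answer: 0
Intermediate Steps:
T(Y, a) = 0 (T(Y, a) = -⅕*0 = 0)
(45*(q(-2, 0) - 15))*T(3, 4) = (45*((1 - 1*0) - 15))*0 = (45*((1 + 0) - 15))*0 = (45*(1 - 15))*0 = (45*(-14))*0 = -630*0 = 0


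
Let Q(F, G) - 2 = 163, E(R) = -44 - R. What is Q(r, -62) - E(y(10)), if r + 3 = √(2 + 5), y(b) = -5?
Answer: 204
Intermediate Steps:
r = -3 + √7 (r = -3 + √(2 + 5) = -3 + √7 ≈ -0.35425)
Q(F, G) = 165 (Q(F, G) = 2 + 163 = 165)
Q(r, -62) - E(y(10)) = 165 - (-44 - 1*(-5)) = 165 - (-44 + 5) = 165 - 1*(-39) = 165 + 39 = 204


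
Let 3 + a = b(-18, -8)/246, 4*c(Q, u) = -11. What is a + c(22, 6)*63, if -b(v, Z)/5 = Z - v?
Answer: -86815/492 ≈ -176.45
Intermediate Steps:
c(Q, u) = -11/4 (c(Q, u) = (¼)*(-11) = -11/4)
b(v, Z) = -5*Z + 5*v (b(v, Z) = -5*(Z - v) = -5*Z + 5*v)
a = -394/123 (a = -3 + (-5*(-8) + 5*(-18))/246 = -3 + (40 - 90)*(1/246) = -3 - 50*1/246 = -3 - 25/123 = -394/123 ≈ -3.2033)
a + c(22, 6)*63 = -394/123 - 11/4*63 = -394/123 - 693/4 = -86815/492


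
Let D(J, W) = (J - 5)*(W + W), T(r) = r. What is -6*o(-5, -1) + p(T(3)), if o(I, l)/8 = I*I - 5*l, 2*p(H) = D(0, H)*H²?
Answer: -1575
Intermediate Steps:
D(J, W) = 2*W*(-5 + J) (D(J, W) = (-5 + J)*(2*W) = 2*W*(-5 + J))
p(H) = -5*H³ (p(H) = ((2*H*(-5 + 0))*H²)/2 = ((2*H*(-5))*H²)/2 = ((-10*H)*H²)/2 = (-10*H³)/2 = -5*H³)
o(I, l) = -40*l + 8*I² (o(I, l) = 8*(I*I - 5*l) = 8*(I² - 5*l) = -40*l + 8*I²)
-6*o(-5, -1) + p(T(3)) = -6*(-40*(-1) + 8*(-5)²) - 5*3³ = -6*(40 + 8*25) - 5*27 = -6*(40 + 200) - 135 = -6*240 - 135 = -1440 - 135 = -1575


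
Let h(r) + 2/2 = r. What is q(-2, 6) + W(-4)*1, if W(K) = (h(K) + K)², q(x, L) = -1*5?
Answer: 76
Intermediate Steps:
q(x, L) = -5
h(r) = -1 + r
W(K) = (-1 + 2*K)² (W(K) = ((-1 + K) + K)² = (-1 + 2*K)²)
q(-2, 6) + W(-4)*1 = -5 + (-1 + 2*(-4))²*1 = -5 + (-1 - 8)²*1 = -5 + (-9)²*1 = -5 + 81*1 = -5 + 81 = 76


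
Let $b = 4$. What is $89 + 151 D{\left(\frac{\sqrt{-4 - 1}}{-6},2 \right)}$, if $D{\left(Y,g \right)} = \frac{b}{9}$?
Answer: $\frac{1405}{9} \approx 156.11$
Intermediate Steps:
$D{\left(Y,g \right)} = \frac{4}{9}$
$89 + 151 D{\left(\frac{\sqrt{-4 - 1}}{-6},2 \right)} = 89 + 151 \cdot \frac{4}{9} = 89 + \frac{604}{9} = \frac{1405}{9}$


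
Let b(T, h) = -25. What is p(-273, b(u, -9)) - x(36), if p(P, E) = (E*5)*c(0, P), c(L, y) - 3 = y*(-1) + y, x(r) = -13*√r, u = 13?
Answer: -297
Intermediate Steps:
c(L, y) = 3 (c(L, y) = 3 + (y*(-1) + y) = 3 + (-y + y) = 3 + 0 = 3)
p(P, E) = 15*E (p(P, E) = (E*5)*3 = (5*E)*3 = 15*E)
p(-273, b(u, -9)) - x(36) = 15*(-25) - (-13)*√36 = -375 - (-13)*6 = -375 - 1*(-78) = -375 + 78 = -297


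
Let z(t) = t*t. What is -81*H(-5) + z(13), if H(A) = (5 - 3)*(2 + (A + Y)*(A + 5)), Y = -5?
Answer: -155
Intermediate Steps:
z(t) = t²
H(A) = 4 + 2*(-5 + A)*(5 + A) (H(A) = (5 - 3)*(2 + (A - 5)*(A + 5)) = 2*(2 + (-5 + A)*(5 + A)) = 4 + 2*(-5 + A)*(5 + A))
-81*H(-5) + z(13) = -81*(-46 + 2*(-5)²) + 13² = -81*(-46 + 2*25) + 169 = -81*(-46 + 50) + 169 = -81*4 + 169 = -324 + 169 = -155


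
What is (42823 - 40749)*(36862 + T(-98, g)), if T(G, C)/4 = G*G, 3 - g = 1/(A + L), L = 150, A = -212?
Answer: 156126572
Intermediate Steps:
g = 187/62 (g = 3 - 1/(-212 + 150) = 3 - 1/(-62) = 3 - 1*(-1/62) = 3 + 1/62 = 187/62 ≈ 3.0161)
T(G, C) = 4*G² (T(G, C) = 4*(G*G) = 4*G²)
(42823 - 40749)*(36862 + T(-98, g)) = (42823 - 40749)*(36862 + 4*(-98)²) = 2074*(36862 + 4*9604) = 2074*(36862 + 38416) = 2074*75278 = 156126572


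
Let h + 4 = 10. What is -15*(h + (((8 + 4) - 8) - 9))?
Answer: -15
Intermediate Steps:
h = 6 (h = -4 + 10 = 6)
-15*(h + (((8 + 4) - 8) - 9)) = -15*(6 + (((8 + 4) - 8) - 9)) = -15*(6 + ((12 - 8) - 9)) = -15*(6 + (4 - 9)) = -15*(6 - 5) = -15*1 = -15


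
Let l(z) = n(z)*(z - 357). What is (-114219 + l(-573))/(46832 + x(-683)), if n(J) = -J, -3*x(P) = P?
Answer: -1941327/141179 ≈ -13.751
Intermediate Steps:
x(P) = -P/3
l(z) = -z*(-357 + z) (l(z) = (-z)*(z - 357) = (-z)*(-357 + z) = -z*(-357 + z))
(-114219 + l(-573))/(46832 + x(-683)) = (-114219 - 573*(357 - 1*(-573)))/(46832 - 1/3*(-683)) = (-114219 - 573*(357 + 573))/(46832 + 683/3) = (-114219 - 573*930)/(141179/3) = (-114219 - 532890)*(3/141179) = -647109*3/141179 = -1941327/141179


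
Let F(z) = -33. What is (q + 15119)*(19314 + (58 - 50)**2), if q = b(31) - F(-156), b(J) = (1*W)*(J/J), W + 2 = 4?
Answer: 293654212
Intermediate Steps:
W = 2 (W = -2 + 4 = 2)
b(J) = 2 (b(J) = (1*2)*(J/J) = 2*1 = 2)
q = 35 (q = 2 - 1*(-33) = 2 + 33 = 35)
(q + 15119)*(19314 + (58 - 50)**2) = (35 + 15119)*(19314 + (58 - 50)**2) = 15154*(19314 + 8**2) = 15154*(19314 + 64) = 15154*19378 = 293654212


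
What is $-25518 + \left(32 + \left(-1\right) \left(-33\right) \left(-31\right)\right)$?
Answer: $-26509$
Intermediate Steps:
$-25518 + \left(32 + \left(-1\right) \left(-33\right) \left(-31\right)\right) = -25518 + \left(32 + 33 \left(-31\right)\right) = -25518 + \left(32 - 1023\right) = -25518 - 991 = -26509$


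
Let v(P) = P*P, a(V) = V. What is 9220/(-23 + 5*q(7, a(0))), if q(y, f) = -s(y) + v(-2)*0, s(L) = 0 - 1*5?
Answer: 4610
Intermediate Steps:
s(L) = -5 (s(L) = 0 - 5 = -5)
v(P) = P²
q(y, f) = 5 (q(y, f) = -1*(-5) + (-2)²*0 = 5 + 4*0 = 5 + 0 = 5)
9220/(-23 + 5*q(7, a(0))) = 9220/(-23 + 5*5) = 9220/(-23 + 25) = 9220/2 = 9220*(½) = 4610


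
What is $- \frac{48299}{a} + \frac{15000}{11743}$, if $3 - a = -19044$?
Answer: $- \frac{281470157}{223668921} \approx -1.2584$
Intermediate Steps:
$a = 19047$ ($a = 3 - -19044 = 3 + 19044 = 19047$)
$- \frac{48299}{a} + \frac{15000}{11743} = - \frac{48299}{19047} + \frac{15000}{11743} = - \frac{281470157}{223668921}$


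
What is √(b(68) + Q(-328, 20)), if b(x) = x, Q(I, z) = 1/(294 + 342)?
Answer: √6876591/318 ≈ 8.2463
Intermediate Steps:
Q(I, z) = 1/636
√(b(68) + Q(-328, 20)) = √(68 + 1/636) = √(43249/636) = √6876591/318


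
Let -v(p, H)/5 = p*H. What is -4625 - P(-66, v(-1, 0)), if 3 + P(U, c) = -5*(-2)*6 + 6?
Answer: -4688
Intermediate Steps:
v(p, H) = -5*H*p (v(p, H) = -5*p*H = -5*H*p)
P(U, c) = 63 (P(U, c) = -3 + (-5*(-2)*6 + 6) = -3 + (10*6 + 6) = -3 + (60 + 6) = -3 + 66 = 63)
-4625 - P(-66, v(-1, 0)) = -4625 - 1*63 = -4625 - 63 = -4688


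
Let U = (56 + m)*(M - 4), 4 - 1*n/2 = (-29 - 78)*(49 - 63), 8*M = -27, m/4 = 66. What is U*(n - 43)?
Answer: 7153160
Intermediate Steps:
m = 264 (m = 4*66 = 264)
M = -27/8 (M = (⅛)*(-27) = -27/8 ≈ -3.3750)
n = -2988 (n = 8 - 2*(-29 - 78)*(49 - 63) = 8 - (-214)*(-14) = 8 - 2*1498 = 8 - 2996 = -2988)
U = -2360 (U = (56 + 264)*(-27/8 - 4) = 320*(-59/8) = -2360)
U*(n - 43) = -2360*(-2988 - 43) = -2360*(-3031) = 7153160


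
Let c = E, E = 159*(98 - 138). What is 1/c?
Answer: -1/6360 ≈ -0.00015723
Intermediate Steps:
E = -6360 (E = 159*(-40) = -6360)
c = -6360
1/c = 1/(-6360) = -1/6360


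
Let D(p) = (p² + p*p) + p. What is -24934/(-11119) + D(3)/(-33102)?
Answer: 275043923/122687046 ≈ 2.2418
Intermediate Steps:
D(p) = p + 2*p² (D(p) = (p² + p²) + p = 2*p² + p = p + 2*p²)
-24934/(-11119) + D(3)/(-33102) = -24934/(-11119) + (3*(1 + 2*3))/(-33102) = -24934*(-1/11119) + (3*(1 + 6))*(-1/33102) = 24934/11119 + (3*7)*(-1/33102) = 24934/11119 + 21*(-1/33102) = 24934/11119 - 7/11034 = 275043923/122687046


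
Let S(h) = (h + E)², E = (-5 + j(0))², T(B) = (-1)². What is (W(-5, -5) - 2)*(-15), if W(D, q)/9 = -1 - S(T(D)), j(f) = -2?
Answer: 337665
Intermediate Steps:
T(B) = 1
E = 49 (E = (-5 - 2)² = (-7)² = 49)
S(h) = (49 + h)² (S(h) = (h + 49)² = (49 + h)²)
W(D, q) = -22509 (W(D, q) = 9*(-1 - (49 + 1)²) = 9*(-1 - 1*50²) = 9*(-1 - 1*2500) = 9*(-1 - 2500) = 9*(-2501) = -22509)
(W(-5, -5) - 2)*(-15) = (-22509 - 2)*(-15) = -22511*(-15) = 337665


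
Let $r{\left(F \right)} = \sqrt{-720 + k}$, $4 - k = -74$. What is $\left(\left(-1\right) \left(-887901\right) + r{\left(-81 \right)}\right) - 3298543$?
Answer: $-2410642 + i \sqrt{642} \approx -2.4106 \cdot 10^{6} + 25.338 i$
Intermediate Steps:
$k = 78$ ($k = 4 - -74 = 4 + 74 = 78$)
$r{\left(F \right)} = i \sqrt{642}$ ($r{\left(F \right)} = \sqrt{-720 + 78} = \sqrt{-642} = i \sqrt{642}$)
$\left(\left(-1\right) \left(-887901\right) + r{\left(-81 \right)}\right) - 3298543 = \left(\left(-1\right) \left(-887901\right) + i \sqrt{642}\right) - 3298543 = \left(887901 + i \sqrt{642}\right) - 3298543 = -2410642 + i \sqrt{642}$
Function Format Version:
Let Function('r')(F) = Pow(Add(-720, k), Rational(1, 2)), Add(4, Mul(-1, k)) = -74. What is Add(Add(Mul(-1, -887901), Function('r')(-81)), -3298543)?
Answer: Add(-2410642, Mul(I, Pow(642, Rational(1, 2)))) ≈ Add(-2.4106e+6, Mul(25.338, I))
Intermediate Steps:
k = 78 (k = Add(4, Mul(-1, -74)) = Add(4, 74) = 78)
Function('r')(F) = Mul(I, Pow(642, Rational(1, 2))) (Function('r')(F) = Pow(Add(-720, 78), Rational(1, 2)) = Pow(-642, Rational(1, 2)) = Mul(I, Pow(642, Rational(1, 2))))
Add(Add(Mul(-1, -887901), Function('r')(-81)), -3298543) = Add(Add(Mul(-1, -887901), Mul(I, Pow(642, Rational(1, 2)))), -3298543) = Add(Add(887901, Mul(I, Pow(642, Rational(1, 2)))), -3298543) = Add(-2410642, Mul(I, Pow(642, Rational(1, 2))))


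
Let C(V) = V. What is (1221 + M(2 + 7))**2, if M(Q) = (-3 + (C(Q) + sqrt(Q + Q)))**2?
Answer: 1628217 + 91800*sqrt(2) ≈ 1.7580e+6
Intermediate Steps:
M(Q) = (-3 + Q + sqrt(2)*sqrt(Q))**2 (M(Q) = (-3 + (Q + sqrt(Q + Q)))**2 = (-3 + (Q + sqrt(2*Q)))**2 = (-3 + (Q + sqrt(2)*sqrt(Q)))**2 = (-3 + Q + sqrt(2)*sqrt(Q))**2)
(1221 + M(2 + 7))**2 = (1221 + (-3 + (2 + 7) + sqrt(2)*sqrt(2 + 7))**2)**2 = (1221 + (-3 + 9 + sqrt(2)*sqrt(9))**2)**2 = (1221 + (-3 + 9 + sqrt(2)*3)**2)**2 = (1221 + (-3 + 9 + 3*sqrt(2))**2)**2 = (1221 + (6 + 3*sqrt(2))**2)**2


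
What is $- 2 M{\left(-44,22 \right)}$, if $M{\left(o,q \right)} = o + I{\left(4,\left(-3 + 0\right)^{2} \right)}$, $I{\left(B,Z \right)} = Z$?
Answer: $70$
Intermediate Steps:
$M{\left(o,q \right)} = 9 + o$ ($M{\left(o,q \right)} = o + \left(-3 + 0\right)^{2} = o + \left(-3\right)^{2} = o + 9 = 9 + o$)
$- 2 M{\left(-44,22 \right)} = - 2 \left(9 - 44\right) = \left(-2\right) \left(-35\right) = 70$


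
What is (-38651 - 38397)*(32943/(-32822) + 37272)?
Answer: -47126742085884/16411 ≈ -2.8717e+9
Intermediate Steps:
(-38651 - 38397)*(32943/(-32822) + 37272) = -77048*(32943*(-1/32822) + 37272) = -77048*(-32943/32822 + 37272) = -77048*1223308641/32822 = -47126742085884/16411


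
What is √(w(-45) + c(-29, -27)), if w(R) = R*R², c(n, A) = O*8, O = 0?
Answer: 135*I*√5 ≈ 301.87*I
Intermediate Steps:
c(n, A) = 0 (c(n, A) = 0*8 = 0)
w(R) = R³
√(w(-45) + c(-29, -27)) = √((-45)³ + 0) = √(-91125 + 0) = √(-91125) = 135*I*√5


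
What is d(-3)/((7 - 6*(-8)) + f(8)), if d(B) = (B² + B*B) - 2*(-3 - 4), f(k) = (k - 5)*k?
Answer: 32/79 ≈ 0.40506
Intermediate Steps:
f(k) = k*(-5 + k) (f(k) = (-5 + k)*k = k*(-5 + k))
d(B) = 14 + 2*B² (d(B) = (B² + B²) - 2*(-7) = 2*B² + 14 = 14 + 2*B²)
d(-3)/((7 - 6*(-8)) + f(8)) = (14 + 2*(-3)²)/((7 - 6*(-8)) + 8*(-5 + 8)) = (14 + 2*9)/((7 + 48) + 8*3) = (14 + 18)/(55 + 24) = 32/79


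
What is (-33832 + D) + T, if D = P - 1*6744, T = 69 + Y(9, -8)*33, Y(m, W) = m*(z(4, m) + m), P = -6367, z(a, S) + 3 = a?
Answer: -43904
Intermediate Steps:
z(a, S) = -3 + a
Y(m, W) = m*(1 + m) (Y(m, W) = m*((-3 + 4) + m) = m*(1 + m))
T = 3039 (T = 69 + (9*(1 + 9))*33 = 69 + (9*10)*33 = 69 + 90*33 = 69 + 2970 = 3039)
D = -13111 (D = -6367 - 1*6744 = -6367 - 6744 = -13111)
(-33832 + D) + T = (-33832 - 13111) + 3039 = -46943 + 3039 = -43904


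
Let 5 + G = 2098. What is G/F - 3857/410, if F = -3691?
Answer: -15094317/1513310 ≈ -9.9744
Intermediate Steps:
G = 2093 (G = -5 + 2098 = 2093)
G/F - 3857/410 = 2093/(-3691) - 3857/410 = 2093*(-1/3691) - 3857*1/410 = -2093/3691 - 3857/410 = -15094317/1513310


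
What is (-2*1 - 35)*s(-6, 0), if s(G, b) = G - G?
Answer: 0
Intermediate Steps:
s(G, b) = 0
(-2*1 - 35)*s(-6, 0) = (-2*1 - 35)*0 = (-2 - 35)*0 = -37*0 = 0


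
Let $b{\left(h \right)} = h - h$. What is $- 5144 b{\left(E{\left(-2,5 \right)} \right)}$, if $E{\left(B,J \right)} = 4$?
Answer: $0$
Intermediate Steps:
$b{\left(h \right)} = 0$
$- 5144 b{\left(E{\left(-2,5 \right)} \right)} = \left(-5144\right) 0 = 0$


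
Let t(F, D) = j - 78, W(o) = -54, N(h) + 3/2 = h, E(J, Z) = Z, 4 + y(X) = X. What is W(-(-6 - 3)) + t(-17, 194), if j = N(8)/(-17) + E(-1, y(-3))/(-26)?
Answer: -29197/221 ≈ -132.11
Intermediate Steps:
y(X) = -4 + X
N(h) = -3/2 + h
j = -25/221 (j = (-3/2 + 8)/(-17) + (-4 - 3)/(-26) = (13/2)*(-1/17) - 7*(-1/26) = -13/34 + 7/26 = -25/221 ≈ -0.11312)
t(F, D) = -17263/221 (t(F, D) = -25/221 - 78 = -17263/221)
W(-(-6 - 3)) + t(-17, 194) = -54 - 17263/221 = -29197/221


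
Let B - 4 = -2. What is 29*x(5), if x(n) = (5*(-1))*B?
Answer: -290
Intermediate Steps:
B = 2 (B = 4 - 2 = 2)
x(n) = -10 (x(n) = (5*(-1))*2 = -5*2 = -10)
29*x(5) = 29*(-10) = -290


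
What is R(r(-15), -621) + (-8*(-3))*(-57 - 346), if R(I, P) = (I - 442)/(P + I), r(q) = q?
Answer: -6150935/636 ≈ -9671.3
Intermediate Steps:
R(I, P) = (-442 + I)/(I + P)
R(r(-15), -621) + (-8*(-3))*(-57 - 346) = (-442 - 15)/(-15 - 621) + (-8*(-3))*(-57 - 346) = -457/(-636) + 24*(-403) = -1/636*(-457) - 9672 = 457/636 - 9672 = -6150935/636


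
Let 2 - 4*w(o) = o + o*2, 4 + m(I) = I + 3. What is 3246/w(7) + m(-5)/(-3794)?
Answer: -24630591/36043 ≈ -683.37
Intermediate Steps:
m(I) = -1 + I (m(I) = -4 + (I + 3) = -4 + (3 + I) = -1 + I)
w(o) = ½ - 3*o/4 (w(o) = ½ - (o + o*2)/4 = ½ - (o + 2*o)/4 = ½ - 3*o/4)
3246/w(7) + m(-5)/(-3794) = 3246/(½ - ¾*7) + (-1 - 5)/(-3794) = 3246/(½ - 21/4) - 6*(-1/3794) = 3246/(-19/4) + 3/1897 = 3246*(-4/19) + 3/1897 = -12984/19 + 3/1897 = -24630591/36043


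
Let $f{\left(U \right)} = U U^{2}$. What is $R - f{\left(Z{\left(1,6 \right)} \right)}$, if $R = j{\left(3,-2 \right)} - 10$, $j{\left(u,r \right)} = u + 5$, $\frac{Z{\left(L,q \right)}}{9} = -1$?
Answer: $727$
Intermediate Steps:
$Z{\left(L,q \right)} = -9$ ($Z{\left(L,q \right)} = 9 \left(-1\right) = -9$)
$j{\left(u,r \right)} = 5 + u$
$f{\left(U \right)} = U^{3}$
$R = -2$ ($R = \left(5 + 3\right) - 10 = 8 - 10 = -2$)
$R - f{\left(Z{\left(1,6 \right)} \right)} = -2 - \left(-9\right)^{3} = -2 - -729 = -2 + 729 = 727$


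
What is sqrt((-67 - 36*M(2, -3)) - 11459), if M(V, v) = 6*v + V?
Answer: 5*I*sqrt(438) ≈ 104.64*I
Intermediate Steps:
M(V, v) = V + 6*v
sqrt((-67 - 36*M(2, -3)) - 11459) = sqrt((-67 - 36*(2 + 6*(-3))) - 11459) = sqrt((-67 - 36*(2 - 18)) - 11459) = sqrt((-67 - 36*(-16)) - 11459) = sqrt((-67 + 576) - 11459) = sqrt(509 - 11459) = sqrt(-10950) = 5*I*sqrt(438)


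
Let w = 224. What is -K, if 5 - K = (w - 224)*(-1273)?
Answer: -5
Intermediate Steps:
K = 5 (K = 5 - (224 - 224)*(-1273) = 5 - 0*(-1273) = 5 - 1*0 = 5 + 0 = 5)
-K = -1*5 = -5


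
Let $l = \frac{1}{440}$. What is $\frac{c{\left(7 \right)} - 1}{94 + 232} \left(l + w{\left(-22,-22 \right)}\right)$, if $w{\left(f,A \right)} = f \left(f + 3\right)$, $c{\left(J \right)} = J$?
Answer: $\frac{551763}{71720} \approx 7.6933$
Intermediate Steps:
$l = \frac{1}{440} \approx 0.0022727$
$w{\left(f,A \right)} = f \left(3 + f\right)$
$\frac{c{\left(7 \right)} - 1}{94 + 232} \left(l + w{\left(-22,-22 \right)}\right) = \frac{7 - 1}{94 + 232} \left(\frac{1}{440} - 22 \left(3 - 22\right)\right) = \frac{6}{326} \left(\frac{1}{440} - -418\right) = 6 \cdot \frac{1}{326} \left(\frac{1}{440} + 418\right) = \frac{3}{163} \cdot \frac{183921}{440} = \frac{551763}{71720}$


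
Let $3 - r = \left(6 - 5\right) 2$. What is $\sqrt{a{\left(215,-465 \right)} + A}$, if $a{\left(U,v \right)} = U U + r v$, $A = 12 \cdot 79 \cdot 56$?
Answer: $4 \sqrt{6178} \approx 314.4$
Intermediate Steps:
$r = 1$ ($r = 3 - \left(6 - 5\right) 2 = 3 - 1 \cdot 2 = 3 - 2 = 1$)
$A = 53088$ ($A = 948 \cdot 56 = 53088$)
$a{\left(U,v \right)} = v + U^{2}$ ($a{\left(U,v \right)} = U U + 1 v = U^{2} + v = v + U^{2}$)
$\sqrt{a{\left(215,-465 \right)} + A} = \sqrt{\left(-465 + 215^{2}\right) + 53088} = \sqrt{\left(-465 + 46225\right) + 53088} = \sqrt{45760 + 53088} = \sqrt{98848} = 4 \sqrt{6178}$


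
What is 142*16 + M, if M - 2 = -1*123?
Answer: 2151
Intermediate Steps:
M = -121 (M = 2 - 1*123 = 2 - 123 = -121)
142*16 + M = 142*16 - 121 = 2272 - 121 = 2151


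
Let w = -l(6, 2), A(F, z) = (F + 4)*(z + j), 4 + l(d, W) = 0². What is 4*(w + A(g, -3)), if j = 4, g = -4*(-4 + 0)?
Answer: 96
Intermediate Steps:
g = 16 (g = -4*(-4) = 16)
l(d, W) = -4 (l(d, W) = -4 + 0² = -4 + 0 = -4)
A(F, z) = (4 + F)*(4 + z) (A(F, z) = (F + 4)*(z + 4) = (4 + F)*(4 + z))
w = 4 (w = -1*(-4) = 4)
4*(w + A(g, -3)) = 4*(4 + (16 + 4*16 + 4*(-3) + 16*(-3))) = 4*(4 + (16 + 64 - 12 - 48)) = 4*(4 + 20) = 4*24 = 96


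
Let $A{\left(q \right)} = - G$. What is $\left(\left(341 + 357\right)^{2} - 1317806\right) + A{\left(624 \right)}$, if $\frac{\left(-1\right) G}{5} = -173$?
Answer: $-831467$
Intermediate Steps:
$G = 865$ ($G = \left(-5\right) \left(-173\right) = 865$)
$A{\left(q \right)} = -865$ ($A{\left(q \right)} = \left(-1\right) 865 = -865$)
$\left(\left(341 + 357\right)^{2} - 1317806\right) + A{\left(624 \right)} = \left(\left(341 + 357\right)^{2} - 1317806\right) - 865 = \left(698^{2} - 1317806\right) - 865 = \left(487204 - 1317806\right) - 865 = -830602 - 865 = -831467$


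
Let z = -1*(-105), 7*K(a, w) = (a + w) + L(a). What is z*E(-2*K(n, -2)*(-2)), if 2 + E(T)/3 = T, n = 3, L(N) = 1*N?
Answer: 90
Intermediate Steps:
L(N) = N
K(a, w) = w/7 + 2*a/7 (K(a, w) = ((a + w) + a)/7 = (w + 2*a)/7 = w/7 + 2*a/7)
E(T) = -6 + 3*T
z = 105
z*E(-2*K(n, -2)*(-2)) = 105*(-6 + 3*(-2*((⅐)*(-2) + (2/7)*3)*(-2))) = 105*(-6 + 3*(-2*(-2/7 + 6/7)*(-2))) = 105*(-6 + 3*(-2*4/7*(-2))) = 105*(-6 + 3*(-8/7*(-2))) = 105*(-6 + 3*(16/7)) = 105*(-6 + 48/7) = 105*(6/7) = 90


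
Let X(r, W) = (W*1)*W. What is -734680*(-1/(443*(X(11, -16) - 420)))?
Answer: -183670/18163 ≈ -10.112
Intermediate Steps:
X(r, W) = W² (X(r, W) = W*W = W²)
-734680*(-1/(443*(X(11, -16) - 420))) = -734680*(-1/(443*((-16)² - 420))) = -734680*(-1/(443*(256 - 420))) = -734680/((-164*(-443))) = -734680/72652 = -734680*1/72652 = -183670/18163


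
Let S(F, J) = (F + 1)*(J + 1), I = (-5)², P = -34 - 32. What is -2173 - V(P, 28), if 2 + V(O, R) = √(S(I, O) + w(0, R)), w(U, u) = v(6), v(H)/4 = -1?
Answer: -2171 - 11*I*√14 ≈ -2171.0 - 41.158*I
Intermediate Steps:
v(H) = -4 (v(H) = 4*(-1) = -4)
w(U, u) = -4
P = -66
I = 25
S(F, J) = (1 + F)*(1 + J)
V(O, R) = -2 + √(22 + 26*O) (V(O, R) = -2 + √((1 + 25 + O + 25*O) - 4) = -2 + √((26 + 26*O) - 4) = -2 + √(22 + 26*O))
-2173 - V(P, 28) = -2173 - (-2 + √(22 + 26*(-66))) = -2173 - (-2 + √(22 - 1716)) = -2173 - (-2 + √(-1694)) = -2173 - (-2 + 11*I*√14) = -2173 + (2 - 11*I*√14) = -2171 - 11*I*√14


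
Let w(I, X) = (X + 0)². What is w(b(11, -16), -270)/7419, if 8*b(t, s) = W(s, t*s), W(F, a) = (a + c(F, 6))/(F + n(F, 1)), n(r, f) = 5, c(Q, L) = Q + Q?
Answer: 24300/2473 ≈ 9.8261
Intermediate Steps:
c(Q, L) = 2*Q
W(F, a) = (a + 2*F)/(5 + F) (W(F, a) = (a + 2*F)/(F + 5) = (a + 2*F)/(5 + F))
b(t, s) = (2*s + s*t)/(8*(5 + s)) (b(t, s) = ((t*s + 2*s)/(5 + s))/8 = ((s*t + 2*s)/(5 + s))/8 = ((2*s + s*t)/(5 + s))/8 = (2*s + s*t)/(8*(5 + s)))
w(I, X) = X²
w(b(11, -16), -270)/7419 = (-270)²/7419 = 72900*(1/7419) = 24300/2473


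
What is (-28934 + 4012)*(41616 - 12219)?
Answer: -732632034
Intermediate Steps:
(-28934 + 4012)*(41616 - 12219) = -24922*29397 = -732632034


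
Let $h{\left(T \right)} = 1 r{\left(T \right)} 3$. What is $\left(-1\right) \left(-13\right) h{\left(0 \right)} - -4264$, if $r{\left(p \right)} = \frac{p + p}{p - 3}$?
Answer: $4264$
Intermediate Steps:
$r{\left(p \right)} = \frac{2 p}{-3 + p}$
$h{\left(T \right)} = \frac{6 T}{-3 + T}$ ($h{\left(T \right)} = 1 \frac{2 T}{-3 + T} 3 = \frac{2 T}{-3 + T} 3 = \frac{6 T}{-3 + T}$)
$\left(-1\right) \left(-13\right) h{\left(0 \right)} - -4264 = \left(-1\right) \left(-13\right) 6 \cdot 0 \frac{1}{-3 + 0} - -4264 = 13 \cdot 6 \cdot 0 \frac{1}{-3} + 4264 = 13 \cdot 6 \cdot 0 \left(- \frac{1}{3}\right) + 4264 = 13 \cdot 0 + 4264 = 0 + 4264 = 4264$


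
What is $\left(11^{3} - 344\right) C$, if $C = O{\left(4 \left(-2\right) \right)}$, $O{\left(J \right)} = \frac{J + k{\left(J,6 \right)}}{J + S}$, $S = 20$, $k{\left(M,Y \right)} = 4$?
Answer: $-329$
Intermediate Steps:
$O{\left(J \right)} = \frac{4 + J}{20 + J}$ ($O{\left(J \right)} = \frac{J + 4}{J + 20} = \frac{4 + J}{20 + J}$)
$C = - \frac{1}{3}$ ($C = \frac{4 + 4 \left(-2\right)}{20 + 4 \left(-2\right)} = \frac{4 - 8}{20 - 8} = \frac{1}{12} \left(-4\right) = - \frac{1}{3} \approx -0.33333$)
$\left(11^{3} - 344\right) C = \left(11^{3} - 344\right) \left(- \frac{1}{3}\right) = \left(1331 - 344\right) \left(- \frac{1}{3}\right) = 987 \left(- \frac{1}{3}\right) = -329$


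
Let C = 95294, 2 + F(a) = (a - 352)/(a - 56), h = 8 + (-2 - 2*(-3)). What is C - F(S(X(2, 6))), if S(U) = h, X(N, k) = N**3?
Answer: 1048171/11 ≈ 95288.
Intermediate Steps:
h = 12 (h = 8 + (-2 + 6) = 8 + 4 = 12)
S(U) = 12
F(a) = -2 + (-352 + a)/(-56 + a) (F(a) = -2 + (a - 352)/(a - 56) = -2 + (-352 + a)/(-56 + a))
C - F(S(X(2, 6))) = 95294 - (-240 - 1*12)/(-56 + 12) = 95294 - (-240 - 12)/(-44) = 95294 - (-1)*(-252)/44 = 95294 - 1*63/11 = 95294 - 63/11 = 1048171/11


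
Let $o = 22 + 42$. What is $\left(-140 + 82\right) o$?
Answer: $-3712$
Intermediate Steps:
$o = 64$
$\left(-140 + 82\right) o = \left(-140 + 82\right) 64 = \left(-58\right) 64 = -3712$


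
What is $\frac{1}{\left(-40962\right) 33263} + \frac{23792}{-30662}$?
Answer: $- \frac{16208526110707}{20888778880986} \approx -0.77594$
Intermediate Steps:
$\frac{1}{\left(-40962\right) 33263} + \frac{23792}{-30662} = \left(- \frac{1}{40962}\right) \frac{1}{33263} + 23792 \left(- \frac{1}{30662}\right) = - \frac{1}{1362519006} - \frac{11896}{15331} = - \frac{16208526110707}{20888778880986}$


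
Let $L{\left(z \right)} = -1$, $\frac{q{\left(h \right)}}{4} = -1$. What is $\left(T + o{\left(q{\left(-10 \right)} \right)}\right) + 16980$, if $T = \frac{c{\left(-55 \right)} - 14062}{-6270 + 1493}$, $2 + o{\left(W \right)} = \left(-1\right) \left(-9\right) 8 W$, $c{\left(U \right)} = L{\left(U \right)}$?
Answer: $\frac{79742193}{4777} \approx 16693.0$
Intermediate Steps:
$q{\left(h \right)} = -4$ ($q{\left(h \right)} = 4 \left(-1\right) = -4$)
$c{\left(U \right)} = -1$
$o{\left(W \right)} = -2 + 72 W$ ($o{\left(W \right)} = -2 + \left(-1\right) \left(-9\right) 8 W = -2 + 9 \cdot 8 W = -2 + 72 W$)
$T = \frac{14063}{4777}$ ($T = \frac{-1 - 14062}{-6270 + 1493} = - \frac{14063}{-4777} = \left(-14063\right) \left(- \frac{1}{4777}\right) = \frac{14063}{4777} \approx 2.9439$)
$\left(T + o{\left(q{\left(-10 \right)} \right)}\right) + 16980 = \left(\frac{14063}{4777} + \left(-2 + 72 \left(-4\right)\right)\right) + 16980 = \left(\frac{14063}{4777} - 290\right) + 16980 = - \frac{1371267}{4777} + 16980 = \frac{79742193}{4777}$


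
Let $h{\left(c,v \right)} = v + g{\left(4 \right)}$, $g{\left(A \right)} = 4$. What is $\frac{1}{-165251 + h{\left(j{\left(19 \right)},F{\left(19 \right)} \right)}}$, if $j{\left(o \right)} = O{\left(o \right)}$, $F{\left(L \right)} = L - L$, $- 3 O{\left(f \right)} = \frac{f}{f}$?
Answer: $- \frac{1}{165247} \approx -6.0515 \cdot 10^{-6}$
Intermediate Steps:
$O{\left(f \right)} = - \frac{1}{3}$ ($O{\left(f \right)} = - \frac{f \frac{1}{f}}{3} = \left(- \frac{1}{3}\right) 1 = - \frac{1}{3}$)
$F{\left(L \right)} = 0$
$j{\left(o \right)} = - \frac{1}{3}$
$h{\left(c,v \right)} = 4 + v$ ($h{\left(c,v \right)} = v + 4 = 4 + v$)
$\frac{1}{-165251 + h{\left(j{\left(19 \right)},F{\left(19 \right)} \right)}} = \frac{1}{-165251 + \left(4 + 0\right)} = \frac{1}{-165251 + 4} = \frac{1}{-165247} = - \frac{1}{165247}$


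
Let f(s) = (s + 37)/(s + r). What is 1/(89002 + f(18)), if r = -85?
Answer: 67/5963079 ≈ 1.1236e-5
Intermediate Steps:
f(s) = (37 + s)/(-85 + s) (f(s) = (s + 37)/(s - 85) = (37 + s)/(-85 + s))
1/(89002 + f(18)) = 1/(89002 + (37 + 18)/(-85 + 18)) = 1/(89002 + 55/(-67)) = 1/(89002 - 1/67*55) = 1/(89002 - 55/67) = 1/(5963079/67) = 67/5963079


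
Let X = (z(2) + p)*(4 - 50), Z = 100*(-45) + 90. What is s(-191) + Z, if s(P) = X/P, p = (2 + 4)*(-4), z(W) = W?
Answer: -843322/191 ≈ -4415.3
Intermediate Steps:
p = -24 (p = 6*(-4) = -24)
Z = -4410 (Z = -4500 + 90 = -4410)
X = 1012 (X = (2 - 24)*(4 - 50) = -22*(-46) = 1012)
s(P) = 1012/P
s(-191) + Z = 1012/(-191) - 4410 = 1012*(-1/191) - 4410 = -1012/191 - 4410 = -843322/191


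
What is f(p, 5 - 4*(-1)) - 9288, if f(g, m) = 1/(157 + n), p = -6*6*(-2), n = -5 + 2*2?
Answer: -1448927/156 ≈ -9288.0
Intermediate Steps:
n = -1 (n = -5 + 4 = -1)
p = 72 (p = -36*(-2) = 72)
f(g, m) = 1/156 (f(g, m) = 1/(157 - 1) = 1/156)
f(p, 5 - 4*(-1)) - 9288 = 1/156 - 9288 = -1448927/156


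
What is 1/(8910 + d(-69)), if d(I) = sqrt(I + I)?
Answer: 1485/13231373 - I*sqrt(138)/79388238 ≈ 0.00011223 - 1.4797e-7*I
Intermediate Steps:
d(I) = sqrt(2)*sqrt(I) (d(I) = sqrt(2*I) = sqrt(2)*sqrt(I))
1/(8910 + d(-69)) = 1/(8910 + sqrt(2)*sqrt(-69)) = 1/(8910 + sqrt(2)*(I*sqrt(69))) = 1/(8910 + I*sqrt(138))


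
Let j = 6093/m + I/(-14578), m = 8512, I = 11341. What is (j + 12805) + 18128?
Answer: 1919202206725/62043968 ≈ 30933.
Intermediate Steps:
j = -3855419/62043968 (j = 6093/8512 + 11341/(-14578) = 6093*(1/8512) + 11341*(-1/14578) = 6093/8512 - 11341/14578 = -3855419/62043968 ≈ -0.062140)
(j + 12805) + 18128 = (-3855419/62043968 + 12805) + 18128 = 794469154821/62043968 + 18128 = 1919202206725/62043968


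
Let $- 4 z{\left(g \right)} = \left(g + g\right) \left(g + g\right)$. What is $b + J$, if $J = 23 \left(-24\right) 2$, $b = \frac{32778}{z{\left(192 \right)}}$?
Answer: $- \frac{2262813}{2048} \approx -1104.9$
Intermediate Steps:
$z{\left(g \right)} = - g^{2}$ ($z{\left(g \right)} = - \frac{\left(g + g\right) \left(g + g\right)}{4} = - \frac{2 g 2 g}{4} = - \frac{4 g^{2}}{4} = - g^{2}$)
$b = - \frac{1821}{2048}$ ($b = \frac{32778}{\left(-1\right) 192^{2}} = \frac{32778}{\left(-1\right) 36864} = \frac{32778}{-36864} = 32778 \left(- \frac{1}{36864}\right) = - \frac{1821}{2048} \approx -0.88916$)
$J = -1104$ ($J = \left(-552\right) 2 = -1104$)
$b + J = - \frac{1821}{2048} - 1104 = - \frac{2262813}{2048}$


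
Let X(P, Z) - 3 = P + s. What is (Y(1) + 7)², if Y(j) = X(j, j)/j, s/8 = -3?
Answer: 169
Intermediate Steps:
s = -24 (s = 8*(-3) = -24)
X(P, Z) = -21 + P (X(P, Z) = 3 + (P - 24) = 3 + (-24 + P) = -21 + P)
Y(j) = (-21 + j)/j
(Y(1) + 7)² = ((-21 + 1)/1 + 7)² = (1*(-20) + 7)² = (-20 + 7)² = (-13)² = 169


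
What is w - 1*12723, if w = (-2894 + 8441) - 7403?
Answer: -14579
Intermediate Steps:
w = -1856 (w = 5547 - 7403 = -1856)
w - 1*12723 = -1856 - 1*12723 = -1856 - 12723 = -14579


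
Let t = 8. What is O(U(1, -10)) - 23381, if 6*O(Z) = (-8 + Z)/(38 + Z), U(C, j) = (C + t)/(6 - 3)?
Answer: -5751731/246 ≈ -23381.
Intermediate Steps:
U(C, j) = 8/3 + C/3 (U(C, j) = (C + 8)/(6 - 3) = (8 + C)/3 = (8 + C)*(1/3) = 8/3 + C/3)
O(Z) = (-8 + Z)/(6*(38 + Z)) (O(Z) = ((-8 + Z)/(38 + Z))/6 = (-8 + Z)/(6*(38 + Z)))
O(U(1, -10)) - 23381 = (-8 + (8/3 + (1/3)*1))/(6*(38 + (8/3 + (1/3)*1))) - 23381 = (-8 + (8/3 + 1/3))/(6*(38 + (8/3 + 1/3))) - 23381 = (-8 + 3)/(6*(38 + 3)) - 23381 = (1/6)*(-5)/41 - 23381 = (1/6)*(1/41)*(-5) - 23381 = -5/246 - 23381 = -5751731/246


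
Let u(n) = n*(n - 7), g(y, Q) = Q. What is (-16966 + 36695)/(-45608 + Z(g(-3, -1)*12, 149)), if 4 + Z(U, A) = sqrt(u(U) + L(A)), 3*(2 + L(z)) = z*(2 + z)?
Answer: -385662492/891620065 - 19729*sqrt(1419)/891620065 ≈ -0.43337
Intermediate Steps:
L(z) = -2 + z*(2 + z)/3 (L(z) = -2 + (z*(2 + z))/3 = -2 + z*(2 + z)/3)
u(n) = n*(-7 + n)
Z(U, A) = -4 + sqrt(-2 + A**2/3 + 2*A/3 + U*(-7 + U)) (Z(U, A) = -4 + sqrt(U*(-7 + U) + (-2 + A**2/3 + 2*A/3)) = -4 + sqrt(-2 + A**2/3 + 2*A/3 + U*(-7 + U)))
(-16966 + 36695)/(-45608 + Z(g(-3, -1)*12, 149)) = (-16966 + 36695)/(-45608 + (-4 + sqrt(3)*sqrt(-6 + 149**2 + 2*149 + 3*(-1*12)*(-7 - 1*12))/3)) = 19729/(-45608 + (-4 + sqrt(3)*sqrt(-6 + 22201 + 298 + 3*(-12)*(-7 - 12))/3)) = 19729/(-45608 + (-4 + sqrt(3)*sqrt(-6 + 22201 + 298 + 3*(-12)*(-19))/3)) = 19729/(-45608 + (-4 + sqrt(3)*sqrt(-6 + 22201 + 298 + 684)/3)) = 19729/(-45608 + (-4 + sqrt(3)*sqrt(23177)/3)) = 19729/(-45608 + (-4 + sqrt(3)*(7*sqrt(473))/3)) = 19729/(-45608 + (-4 + 7*sqrt(1419)/3)) = 19729/(-45612 + 7*sqrt(1419)/3)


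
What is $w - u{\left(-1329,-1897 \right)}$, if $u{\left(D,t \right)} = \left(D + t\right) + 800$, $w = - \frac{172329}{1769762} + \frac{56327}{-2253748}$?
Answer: $\frac{4837924814193255}{1994298783988} \approx 2425.9$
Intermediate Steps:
$w = - \frac{244035761633}{1994298783988}$ ($w = \left(-172329\right) \frac{1}{1769762} + 56327 \left(- \frac{1}{2253748}\right) = - \frac{172329}{1769762} - \frac{56327}{2253748} = - \frac{244035761633}{1994298783988} \approx -0.12237$)
$u{\left(D,t \right)} = 800 + D + t$
$w - u{\left(-1329,-1897 \right)} = - \frac{244035761633}{1994298783988} - \left(800 - 1329 - 1897\right) = - \frac{244035761633}{1994298783988} - -2426 = - \frac{244035761633}{1994298783988} + 2426 = \frac{4837924814193255}{1994298783988}$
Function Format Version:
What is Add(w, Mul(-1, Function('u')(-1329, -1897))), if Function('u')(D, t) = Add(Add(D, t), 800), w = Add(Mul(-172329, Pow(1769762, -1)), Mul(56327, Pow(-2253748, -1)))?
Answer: Rational(4837924814193255, 1994298783988) ≈ 2425.9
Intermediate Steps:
w = Rational(-244035761633, 1994298783988) (w = Add(Mul(-172329, Rational(1, 1769762)), Mul(56327, Rational(-1, 2253748))) = Add(Rational(-172329, 1769762), Rational(-56327, 2253748)) = Rational(-244035761633, 1994298783988) ≈ -0.12237)
Function('u')(D, t) = Add(800, D, t)
Add(w, Mul(-1, Function('u')(-1329, -1897))) = Add(Rational(-244035761633, 1994298783988), Mul(-1, Add(800, -1329, -1897))) = Add(Rational(-244035761633, 1994298783988), Mul(-1, -2426)) = Add(Rational(-244035761633, 1994298783988), 2426) = Rational(4837924814193255, 1994298783988)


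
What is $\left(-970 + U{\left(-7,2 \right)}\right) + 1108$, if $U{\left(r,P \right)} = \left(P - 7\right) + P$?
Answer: $135$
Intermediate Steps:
$U{\left(r,P \right)} = -7 + 2 P$ ($U{\left(r,P \right)} = \left(-7 + P\right) + P = -7 + 2 P$)
$\left(-970 + U{\left(-7,2 \right)}\right) + 1108 = \left(-970 + \left(-7 + 2 \cdot 2\right)\right) + 1108 = \left(-970 + \left(-7 + 4\right)\right) + 1108 = \left(-970 - 3\right) + 1108 = -973 + 1108 = 135$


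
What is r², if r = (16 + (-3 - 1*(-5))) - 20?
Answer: 4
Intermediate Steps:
r = -2 (r = (16 + (-3 + 5)) - 20 = (16 + 2) - 20 = 18 - 20 = -2)
r² = (-2)² = 4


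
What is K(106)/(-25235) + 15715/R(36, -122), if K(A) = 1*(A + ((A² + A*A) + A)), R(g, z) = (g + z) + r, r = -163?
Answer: -402216341/6283515 ≈ -64.011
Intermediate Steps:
R(g, z) = -163 + g + z (R(g, z) = (g + z) - 163 = -163 + g + z)
K(A) = 2*A + 2*A² (K(A) = 1*(A + ((A² + A²) + A)) = 1*(A + (2*A² + A)) = 1*(A + (A + 2*A²)) = 1*(2*A + 2*A²) = 2*A + 2*A²)
K(106)/(-25235) + 15715/R(36, -122) = (2*106*(1 + 106))/(-25235) + 15715/(-163 + 36 - 122) = (2*106*107)*(-1/25235) + 15715/(-249) = 22684*(-1/25235) + 15715*(-1/249) = -22684/25235 - 15715/249 = -402216341/6283515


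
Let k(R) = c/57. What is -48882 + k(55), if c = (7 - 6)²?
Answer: -2786273/57 ≈ -48882.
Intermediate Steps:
c = 1 (c = 1² = 1)
k(R) = 1/57
-48882 + k(55) = -48882 + 1/57 = -2786273/57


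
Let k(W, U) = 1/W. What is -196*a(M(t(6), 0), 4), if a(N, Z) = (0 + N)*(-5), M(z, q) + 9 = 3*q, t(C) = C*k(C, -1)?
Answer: -8820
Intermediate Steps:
t(C) = 1 (t(C) = C/C = 1)
M(z, q) = -9 + 3*q
a(N, Z) = -5*N (a(N, Z) = N*(-5) = -5*N)
-196*a(M(t(6), 0), 4) = -(-980)*(-9 + 3*0) = -(-980)*(-9 + 0) = -(-980)*(-9) = -196*45 = -8820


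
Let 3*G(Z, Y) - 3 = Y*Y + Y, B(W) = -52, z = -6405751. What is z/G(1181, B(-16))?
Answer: -6405751/885 ≈ -7238.1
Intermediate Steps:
G(Z, Y) = 1 + Y/3 + Y²/3 (G(Z, Y) = 1 + (Y*Y + Y)/3 = 1 + (Y² + Y)/3 = 1 + (Y + Y²)/3 = 1 + (Y/3 + Y²/3) = 1 + Y/3 + Y²/3)
z/G(1181, B(-16)) = -6405751/(1 + (⅓)*(-52) + (⅓)*(-52)²) = -6405751/(1 - 52/3 + (⅓)*2704) = -6405751/(1 - 52/3 + 2704/3) = -6405751/885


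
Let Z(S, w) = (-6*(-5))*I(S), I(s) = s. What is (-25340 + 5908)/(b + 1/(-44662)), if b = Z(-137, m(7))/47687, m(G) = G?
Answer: 41386211301008/183608507 ≈ 2.2540e+5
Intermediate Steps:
Z(S, w) = 30*S (Z(S, w) = (-6*(-5))*S = 30*S)
b = -4110/47687 (b = (30*(-137))/47687 = -4110*1/47687 = -4110/47687 ≈ -0.086187)
(-25340 + 5908)/(b + 1/(-44662)) = (-25340 + 5908)/(-4110/47687 + 1/(-44662)) = -19432/(-4110/47687 - 1/44662) = -19432/(-183608507/2129796794) = -19432*(-2129796794/183608507) = 41386211301008/183608507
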